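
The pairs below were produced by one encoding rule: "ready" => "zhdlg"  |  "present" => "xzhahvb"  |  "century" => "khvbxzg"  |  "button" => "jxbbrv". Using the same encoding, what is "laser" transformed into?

tdahz

The shift depends on letter class: consonant r→z is +8, but vowel e→h is +3. Two shifts are in play — +3 for a/e/i/o/u, +8 for every other letter.
For laser: l(cons)+8=t, a(vowel)+3=d, s(cons)+8=a, e(vowel)+3=h, r(cons)+8=z.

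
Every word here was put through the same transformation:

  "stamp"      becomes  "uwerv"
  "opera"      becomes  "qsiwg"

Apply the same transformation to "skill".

unmqr

Letter i (0-indexed) is shifted by i+2, so successive shifts are 2, 3, 4, ….
For skill: s+2=u, k+3=n, i+4=m, l+5=q, l+6=r.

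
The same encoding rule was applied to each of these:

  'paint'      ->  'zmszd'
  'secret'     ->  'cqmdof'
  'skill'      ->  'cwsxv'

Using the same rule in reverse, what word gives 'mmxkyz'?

canyon

A repeating key of period 2 is used — shifts +10, +12 over and over.
Decoding mmxkyz: m−10=c, m−12=a, x−10=n, k−12=y, y−10=o, z−12=n.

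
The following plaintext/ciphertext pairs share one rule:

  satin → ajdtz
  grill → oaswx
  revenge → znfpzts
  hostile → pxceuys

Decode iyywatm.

apology

In satin: s→a is +8, a→j is +9, t→d is +10, i→t is +11 — the shift increases by 1 each position. Each letter shifts forward by (position + 8), i.e. 8, 9, 10, … — the shift grows by one for each successive letter.
Decoding iyywatm: i−8=a, y−9=p, y−10=o, w−11=l, a−12=o, t−13=g, m−14=y.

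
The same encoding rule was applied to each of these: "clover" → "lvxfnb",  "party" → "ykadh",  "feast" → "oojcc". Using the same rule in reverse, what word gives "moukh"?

Shifts by position in clover: pos 0: c→l (+9), pos 1: l→v (+10), pos 2: o→x (+9), pos 3: v→f (+10) — repeating every 2. The shifts repeat in a cycle of length 2: positions 0,1,… shift by +9, +10, then the pattern repeats.
Undoing it on moukh: m−9=d, o−10=e, u−9=l, k−10=a, h−9=y.

delay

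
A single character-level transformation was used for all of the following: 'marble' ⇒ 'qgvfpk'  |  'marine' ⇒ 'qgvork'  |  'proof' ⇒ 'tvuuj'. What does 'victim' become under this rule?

Two shifts are in play — +6 for a/e/i/o/u, +4 for every other letter.
For victim: v(cons)+4=z, i(vowel)+6=o, c(cons)+4=g, t(cons)+4=x, i(vowel)+6=o, m(cons)+4=q.

zogxoq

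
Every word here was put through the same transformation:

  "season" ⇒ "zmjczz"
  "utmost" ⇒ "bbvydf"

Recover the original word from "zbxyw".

stool

In season: s→z is +7, e→m is +8, a→j is +9, s→c is +10 — the shift increases by 1 each position. The shift increases by 1 at each position, starting from +7: 7, 8, 9, ….
Decoding zbxyw: z−7=s, b−8=t, x−9=o, y−10=o, w−11=l.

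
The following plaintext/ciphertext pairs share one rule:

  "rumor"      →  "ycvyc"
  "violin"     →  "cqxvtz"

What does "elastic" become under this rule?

ltjceup

In rumor: r→y is +7, u→c is +8, m→v is +9, o→y is +10 — the shift increases by 1 each position. Each letter shifts forward by (position + 7), i.e. 7, 8, 9, … — the shift grows by one for each successive letter.
For elastic: e+7=l, l+8=t, a+9=j, s+10=c, t+11=e, i+12=u, c+13=p.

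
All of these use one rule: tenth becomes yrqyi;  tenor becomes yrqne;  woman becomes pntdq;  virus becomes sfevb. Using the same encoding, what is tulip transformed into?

yvwfk

t(19)→y(24) and e(4)→r(17) fit y≡23x+3 (mod 26); the inverse of 23 mod 26 is 17. Treating letters as 0–25, the rule is x ↦ 23x + 3 (mod 26).
Applying it to tulip: t(19)→23·19+3≡24=y; u(20)→23·20+3≡21=v; l(11)→23·11+3≡22=w; i(8)→23·8+3≡5=f; p(15)→23·15+3≡10=k (all mod 26).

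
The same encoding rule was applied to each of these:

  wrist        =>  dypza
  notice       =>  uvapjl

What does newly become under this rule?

Compare letters: w→d is +7, r→y is +7, i→p is +7 — a constant shift. Every letter moves 7 places later in the alphabet, wrapping around z→a.
Applying it to newly: n+7=u, e+7=l, w+7=d, l+7=s, y+7=f.

uldsf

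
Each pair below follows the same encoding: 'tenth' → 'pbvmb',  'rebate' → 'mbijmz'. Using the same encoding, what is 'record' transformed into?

lzwkmz

Two steps: reverse the string, then apply a Caesar shift of +8.
For record: reverse → drocer; then shift: d+8=l, r+8=z, o+8=w, c+8=k, e+8=m, r+8=z.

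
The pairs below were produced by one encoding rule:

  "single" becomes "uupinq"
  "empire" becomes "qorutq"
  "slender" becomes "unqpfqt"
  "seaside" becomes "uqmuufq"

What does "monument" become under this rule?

oapgoqpv

Two shifts are in play — +12 for a/e/i/o/u, +2 for every other letter.
On monument: m(cons)+2=o, o(vowel)+12=a, n(cons)+2=p, u(vowel)+12=g, m(cons)+2=o, e(vowel)+12=q, n(cons)+2=p, t(cons)+2=v.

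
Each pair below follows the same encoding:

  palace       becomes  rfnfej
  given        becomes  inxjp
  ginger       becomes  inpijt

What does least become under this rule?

njfuv

The shift depends on letter class: consonant p→r is +2, but vowel a→f is +5. Vowels shift forward by 5 and consonants shift forward by 2.
For least: l(cons)+2=n, e(vowel)+5=j, a(vowel)+5=f, s(cons)+2=u, t(cons)+2=v.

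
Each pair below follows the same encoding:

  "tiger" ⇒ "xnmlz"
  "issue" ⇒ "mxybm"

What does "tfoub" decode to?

In tiger: t→x is +4, i→n is +5, g→m is +6, e→l is +7 — the shift increases by 1 each position. Each letter shifts forward by (position + 4), i.e. 4, 5, 6, … — the shift grows by one for each successive letter.
Undoing it on tfoub: t−4=p, f−5=a, o−6=i, u−7=n, b−8=t.

paint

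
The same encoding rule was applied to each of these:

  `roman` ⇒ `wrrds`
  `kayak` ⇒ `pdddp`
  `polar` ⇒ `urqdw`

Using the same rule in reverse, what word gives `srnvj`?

noise

Shifts by position in roman: pos 0: r→w (+5), pos 1: o→r (+3), pos 2: m→r (+5), pos 3: a→d (+3) — repeating every 2. It's a Vigenère-style cipher with numeric key [5,3]: position i shifts by key[i mod 2].
Reversing it on srnvj: s−5=n, r−3=o, n−5=i, v−3=s, j−5=e.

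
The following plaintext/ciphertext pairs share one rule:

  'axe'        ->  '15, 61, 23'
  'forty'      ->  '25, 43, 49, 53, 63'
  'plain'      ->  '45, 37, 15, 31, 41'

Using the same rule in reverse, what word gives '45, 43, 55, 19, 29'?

pouch

a(#1)→15 and x(#24)→61: differences scale by 2, so n = 2·pos + 13. The formula is n = 2×(alphabet index, a=1) + 13.
Decoding 45, 43, 55, 19, 29: 45→(45−13)÷2=16=p, 43→(43−13)÷2=15=o, 55→(55−13)÷2=21=u, 19→(19−13)÷2=3=c, 29→(29−13)÷2=8=h.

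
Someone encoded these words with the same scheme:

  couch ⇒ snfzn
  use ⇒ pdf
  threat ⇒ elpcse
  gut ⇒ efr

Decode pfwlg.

value

The output letters match the input read backwards, each shifted +11: couch reversed is hcuoc. Read the word backwards and shift each letter +11.
Decoding pfwlg: shift back: p−11=e, f−11=u, w−11=l, l−11=a, g−11=v → eulav; then reverse → value.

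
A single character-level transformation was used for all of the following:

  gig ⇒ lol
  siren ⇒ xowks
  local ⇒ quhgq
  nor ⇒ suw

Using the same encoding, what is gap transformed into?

lgu

The rule splits by letter class: vowels +6, consonants +5.
Applying it to gap: g(cons)+5=l, a(vowel)+6=g, p(cons)+5=u.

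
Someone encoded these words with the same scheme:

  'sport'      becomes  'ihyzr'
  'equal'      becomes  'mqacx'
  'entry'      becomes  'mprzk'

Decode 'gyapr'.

s(18)→i(8) and p(15)→h(7) fit y≡9x+2 (mod 26); the inverse of 9 mod 26 is 3. This is an affine cipher: with a=0,…,z=25, each position x becomes (9x+2) mod 26.
Reversing it on gyapr: g(6)→3·(6−2)≡12=m; y(24)→3·(24−2)≡14=o; a(0)→3·(0−2)≡20=u; p(15)→3·(15−2)≡13=n; r(17)→3·(17−2)≡19=t (all mod 26).

mount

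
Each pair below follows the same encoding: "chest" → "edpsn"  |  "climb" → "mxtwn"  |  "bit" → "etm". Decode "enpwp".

elect

The output letters match the input read backwards, each shifted +11: chest reversed is tsehc. The word is reversed, then every letter is shifted forward by 11.
Undoing it on enpwp: shift back: e−11=t, n−11=c, p−11=e, w−11=l, p−11=e → tcele; then reverse → elect.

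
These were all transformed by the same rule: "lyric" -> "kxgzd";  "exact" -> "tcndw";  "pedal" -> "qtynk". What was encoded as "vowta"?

l(11)→k(10) and y(24)→x(23) fit y≡21x+13 (mod 26); the inverse of 21 mod 26 is 5. Treating letters as 0–25, the rule is x ↦ 21x + 13 (mod 26).
Decoding vowta: v(21)→5·(21−13)≡14=o; o(14)→5·(14−13)≡5=f; w(22)→5·(22−13)≡19=t; t(19)→5·(19−13)≡4=e; a(0)→5·(0−13)≡13=n (all mod 26).

often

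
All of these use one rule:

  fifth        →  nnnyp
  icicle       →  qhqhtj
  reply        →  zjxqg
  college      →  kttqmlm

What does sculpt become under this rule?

ahcqxy

Shifts by position in fifth: pos 0: f→n (+8), pos 1: i→n (+5), pos 2: f→n (+8), pos 3: t→y (+5) — repeating every 2. The shifts repeat in a cycle of length 2: positions 0,1,… shift by +8, +5, then the pattern repeats.
On sculpt: s+8=a, c+5=h, u+8=c, l+5=q, p+8=x, t+5=y.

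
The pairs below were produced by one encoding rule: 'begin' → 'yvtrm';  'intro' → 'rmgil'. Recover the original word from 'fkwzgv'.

update

Each pair mirrors across the alphabet (b↔y, e↔v, g↔t): positions sum to 25. This is the alphabet-reversal cipher (Atbash): a becomes z, b becomes y, etc.
Reversing it on fkwzgv: f↔u, k↔p, w↔d, z↔a, g↔t, v↔e.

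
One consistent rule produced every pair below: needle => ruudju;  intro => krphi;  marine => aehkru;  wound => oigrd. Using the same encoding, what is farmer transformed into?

n(13)→r(17) and e(4)→u(20) fit y≡17x+4 (mod 26); the inverse of 17 mod 26 is 23. Each letter's alphabet position (a=0..z=25) is mapped through 17·x+4 mod 26 — an affine cipher.
On farmer: f(5)→17·5+4≡11=l; a(0)→17·0+4≡4=e; r(17)→17·17+4≡7=h; m(12)→17·12+4≡0=a; e(4)→17·4+4≡20=u; r(17)→17·17+4≡7=h (all mod 26).

lehauh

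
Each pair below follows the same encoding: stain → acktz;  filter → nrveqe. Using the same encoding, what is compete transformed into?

kxwaqgs

In stain: s→a is +8, t→c is +9, a→k is +10, i→t is +11 — the shift increases by 1 each position. The shift increases by 1 at each position, starting from +8: 8, 9, 10, ….
Applying it to compete: c+8=k, o+9=x, m+10=w, p+11=a, e+12=q, t+13=g, e+14=s.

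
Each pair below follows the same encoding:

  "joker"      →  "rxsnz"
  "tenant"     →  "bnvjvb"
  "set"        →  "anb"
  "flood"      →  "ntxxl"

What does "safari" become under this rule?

ajnjzr

Vowels shift forward by 9 and consonants shift forward by 8.
For safari: s(cons)+8=a, a(vowel)+9=j, f(cons)+8=n, a(vowel)+9=j, r(cons)+8=z, i(vowel)+9=r.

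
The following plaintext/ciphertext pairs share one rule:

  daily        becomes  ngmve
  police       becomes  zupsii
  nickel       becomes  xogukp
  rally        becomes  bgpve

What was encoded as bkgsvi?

Shifts by position in daily: pos 0: d→n (+10), pos 1: a→g (+6), pos 2: i→m (+4), pos 3: l→v (+10), pos 4: y→e (+6) — repeating every 3. The shifts repeat in a cycle of length 3: positions 0,1,… shift by +10, +6, +4, then the pattern repeats.
Undoing it on bkgsvi: b−10=r, k−6=e, g−4=c, s−10=i, v−6=p, i−4=e.

recipe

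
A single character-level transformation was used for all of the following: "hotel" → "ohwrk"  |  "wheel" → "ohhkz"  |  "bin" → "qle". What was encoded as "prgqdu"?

random

The word is reversed, then every letter is shifted forward by 3.
Decoding prgqdu: shift back: p−3=m, r−3=o, g−3=d, q−3=n, d−3=a, u−3=r → modnar; then reverse → random.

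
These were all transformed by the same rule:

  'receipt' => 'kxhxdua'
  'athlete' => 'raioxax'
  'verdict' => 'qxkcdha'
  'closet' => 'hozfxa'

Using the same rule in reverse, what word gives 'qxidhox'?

vehicle

r(17)→k(10) and e(4)→x(23) fit y≡21x+17 (mod 26); the inverse of 21 mod 26 is 5. Each letter's alphabet position (a=0..z=25) is mapped through 21·x+17 mod 26 — an affine cipher.
Reversing it on qxidhox: q(16)→5·(16−17)≡21=v; x(23)→5·(23−17)≡4=e; i(8)→5·(8−17)≡7=h; d(3)→5·(3−17)≡8=i; h(7)→5·(7−17)≡2=c; o(14)→5·(14−17)≡11=l; x(23)→5·(23−17)≡4=e (all mod 26).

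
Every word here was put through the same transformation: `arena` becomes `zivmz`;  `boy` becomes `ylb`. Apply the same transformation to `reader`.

ivzwvi

Each pair mirrors across the alphabet (a↔z, r↔i, e↔v): positions sum to 25. Letters are reflected about the middle of the alphabet (position → 25−position): Atbash.
Applying it to reader: r↔i, e↔v, a↔z, d↔w, e↔v, r↔i.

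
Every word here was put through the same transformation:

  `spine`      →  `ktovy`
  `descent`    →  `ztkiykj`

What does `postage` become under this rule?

The output letters match the input read backwards, each shifted +6: spine reversed is enips. Read the word backwards and shift each letter +6.
For postage: reverse → egatsop; then shift: e+6=k, g+6=m, a+6=g, t+6=z, s+6=y, o+6=u, p+6=v.

kmgzyuv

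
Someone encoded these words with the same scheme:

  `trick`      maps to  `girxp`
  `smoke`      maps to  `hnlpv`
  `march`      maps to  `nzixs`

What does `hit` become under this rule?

srg

Each letter is replaced by its mirror in the alphabet: a↔z, b↔y, c↔x, and so on (the Atbash cipher).
On hit: h↔s, i↔r, t↔g.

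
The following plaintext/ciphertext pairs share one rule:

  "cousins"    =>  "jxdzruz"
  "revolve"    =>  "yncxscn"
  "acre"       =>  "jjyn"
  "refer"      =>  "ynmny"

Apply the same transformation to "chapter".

jojwany

The shift depends on letter class: consonant c→j is +7, but vowel o→x is +9. Vowels shift forward by 9 and consonants shift forward by 7.
For chapter: c(cons)+7=j, h(cons)+7=o, a(vowel)+9=j, p(cons)+7=w, t(cons)+7=a, e(vowel)+9=n, r(cons)+7=y.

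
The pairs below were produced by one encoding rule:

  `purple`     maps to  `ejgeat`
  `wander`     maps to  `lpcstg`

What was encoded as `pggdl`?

Compare letters: p→e is +15, u→j is +15, r→g is +15 — a constant shift. It's a constant shift of +15 (ROT15).
Reversing it on pggdl: p−15=a, g−15=r, g−15=r, d−15=o, l−15=w.

arrow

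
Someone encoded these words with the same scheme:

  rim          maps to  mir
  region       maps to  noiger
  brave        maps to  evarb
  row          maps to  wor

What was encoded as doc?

cod

The output letters match the input read backwards: rim reversed is mir. It's just the letters in reverse order.
Reversing it on doc: then reverse → cod.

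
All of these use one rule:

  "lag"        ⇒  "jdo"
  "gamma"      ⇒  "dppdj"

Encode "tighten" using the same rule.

qhwkjlw

The output letters match the input read backwards, each shifted +3: lag reversed is gal. Two steps: reverse the string, then apply a Caesar shift of +3.
On tighten: reverse → nethgit; then shift: n+3=q, e+3=h, t+3=w, h+3=k, g+3=j, i+3=l, t+3=w.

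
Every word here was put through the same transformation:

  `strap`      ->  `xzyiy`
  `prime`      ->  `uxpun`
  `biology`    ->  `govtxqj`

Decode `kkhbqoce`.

The shift increases by 1 at each position, starting from +5: 5, 6, 7, ….
Reversing it on kkhbqoce: k−5=f, k−6=e, h−7=a, b−8=t, q−9=h, o−10=e, c−11=r, e−12=s.

feathers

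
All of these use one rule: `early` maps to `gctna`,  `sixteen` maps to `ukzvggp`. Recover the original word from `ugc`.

Compare letters: e→g is +2, a→c is +2, r→t is +2 — a constant shift. Each letter is shifted forward by 2 in the alphabet (a Caesar shift of +2).
Undoing it on ugc: u−2=s, g−2=e, c−2=a.

sea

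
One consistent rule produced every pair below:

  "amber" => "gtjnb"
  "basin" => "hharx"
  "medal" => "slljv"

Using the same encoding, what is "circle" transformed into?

ipzlvp

In amber: a→g is +6, m→t is +7, b→j is +8, e→n is +9 — the shift increases by 1 each position. The shift increases by 1 at each position, starting from +6: 6, 7, 8, ….
Applying it to circle: c+6=i, i+7=p, r+8=z, c+9=l, l+10=v, e+11=p.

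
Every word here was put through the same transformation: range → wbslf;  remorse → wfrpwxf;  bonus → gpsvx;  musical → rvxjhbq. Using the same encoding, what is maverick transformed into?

rbafwjhp

The shift depends on letter class: consonant r→w is +5, but vowel a→b is +1. Vowels shift forward by 1 and consonants shift forward by 5.
For maverick: m(cons)+5=r, a(vowel)+1=b, v(cons)+5=a, e(vowel)+1=f, r(cons)+5=w, i(vowel)+1=j, c(cons)+5=h, k(cons)+5=p.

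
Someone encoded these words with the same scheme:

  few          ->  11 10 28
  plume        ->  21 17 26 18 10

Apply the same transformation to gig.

12 14 12

f is letter #6 and maps to 11: an offset of 5. Each letter is replaced by its alphabet position (a=1..z=26) + 5.
For gig: g=7→12, i=9→14, g=7→12.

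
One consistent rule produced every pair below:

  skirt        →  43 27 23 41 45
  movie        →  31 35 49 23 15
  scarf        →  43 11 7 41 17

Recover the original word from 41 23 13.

s(#19)→43 and k(#11)→27: differences scale by 2, so n = 2·pos + 5. Each letter becomes 2×(its alphabet position, a=1..z=26) + 5.
Decoding 41 23 13: 41→(41−5)÷2=18=r, 23→(23−5)÷2=9=i, 13→(13−5)÷2=4=d.

rid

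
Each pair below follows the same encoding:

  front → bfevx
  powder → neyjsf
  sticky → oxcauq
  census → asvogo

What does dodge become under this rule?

jejks

Each letter's alphabet position (a=0..z=25) is mapped through 9·x+8 mod 26 — an affine cipher.
Applying it to dodge: d(3)→9·3+8≡9=j; o(14)→9·14+8≡4=e; d(3)→9·3+8≡9=j; g(6)→9·6+8≡10=k; e(4)→9·4+8≡18=s (all mod 26).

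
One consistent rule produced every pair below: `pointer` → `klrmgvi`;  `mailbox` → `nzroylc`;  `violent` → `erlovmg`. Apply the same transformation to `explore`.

vckoliv

Each pair mirrors across the alphabet (p↔k, o↔l, i↔r): positions sum to 25. This is the alphabet-reversal cipher (Atbash): a becomes z, b becomes y, etc.
Applying it to explore: e↔v, x↔c, p↔k, l↔o, o↔l, r↔i, e↔v.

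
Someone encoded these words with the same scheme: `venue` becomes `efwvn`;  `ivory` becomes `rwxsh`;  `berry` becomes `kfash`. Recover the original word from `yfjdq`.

peach

Shifts by position in venue: pos 0: v→e (+9), pos 1: e→f (+1), pos 2: n→w (+9), pos 3: u→v (+1) — repeating every 2. It's a Vigenère-style cipher with numeric key [9,1]: position i shifts by key[i mod 2].
Undoing it on yfjdq: y−9=p, f−1=e, j−9=a, d−1=c, q−9=h.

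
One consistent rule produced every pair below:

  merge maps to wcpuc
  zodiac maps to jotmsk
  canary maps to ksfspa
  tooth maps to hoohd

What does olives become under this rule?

m(12)→w(22) and e(4)→c(2) fit y≡9x+18 (mod 26); the inverse of 9 mod 26 is 3. This is an affine cipher: with a=0,…,z=25, each position x becomes (9x+18) mod 26.
For olives: o(14)→9·14+18≡14=o; l(11)→9·11+18≡13=n; i(8)→9·8+18≡12=m; v(21)→9·21+18≡25=z; e(4)→9·4+18≡2=c; s(18)→9·18+18≡24=y (all mod 26).

onmzcy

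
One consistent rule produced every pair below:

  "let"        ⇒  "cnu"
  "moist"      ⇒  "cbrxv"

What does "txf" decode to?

The output letters match the input read backwards, each shifted +9: let reversed is tel. Two steps: reverse the string, then apply a Caesar shift of +9.
Reversing it on txf: shift back: t−9=k, x−9=o, f−9=w → kow; then reverse → wok.

wok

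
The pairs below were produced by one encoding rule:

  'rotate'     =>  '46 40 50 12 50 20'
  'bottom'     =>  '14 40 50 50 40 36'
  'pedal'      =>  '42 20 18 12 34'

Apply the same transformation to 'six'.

48 28 58

r(#18)→46 and o(#15)→40: differences scale by 2, so n = 2·pos + 10. With a=1..z=26, the number is 2·pos + 10.
On six: s=19→48, i=9→28, x=24→58.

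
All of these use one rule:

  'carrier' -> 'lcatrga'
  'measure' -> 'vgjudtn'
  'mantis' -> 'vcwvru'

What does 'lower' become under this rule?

uqfga

The shifts repeat in a cycle of length 2: positions 0,1,… shift by +9, +2, then the pattern repeats.
On lower: l+9=u, o+2=q, w+9=f, e+2=g, r+9=a.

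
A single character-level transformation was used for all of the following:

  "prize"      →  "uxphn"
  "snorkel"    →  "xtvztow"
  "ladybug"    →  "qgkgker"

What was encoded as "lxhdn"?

grave

In prize: p→u is +5, r→x is +6, i→p is +7, z→h is +8 — the shift increases by 1 each position. Letter i (0-indexed) is shifted by i+5, so successive shifts are 5, 6, 7, ….
Undoing it on lxhdn: l−5=g, x−6=r, h−7=a, d−8=v, n−9=e.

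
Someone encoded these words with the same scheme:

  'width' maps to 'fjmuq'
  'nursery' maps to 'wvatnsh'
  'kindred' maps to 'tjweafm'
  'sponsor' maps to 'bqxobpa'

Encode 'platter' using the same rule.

Shifts by position in width: pos 0: w→f (+9), pos 1: i→j (+1), pos 2: d→m (+9), pos 3: t→u (+1) — repeating every 2. A repeating key of period 2 is used — shifts +9, +1 over and over.
Applying it to platter: p+9=y, l+1=m, a+9=j, t+1=u, t+9=c, e+1=f, r+9=a.

ymjucfa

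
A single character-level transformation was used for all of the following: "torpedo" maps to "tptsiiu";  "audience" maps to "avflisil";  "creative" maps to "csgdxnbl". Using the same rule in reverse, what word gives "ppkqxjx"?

In torpedo: t→t is +0, o→p is +1, r→t is +2, p→s is +3 — the shift increases by 1 each position. Letter i (0-indexed) is shifted by i+0, so successive shifts are 0, 1, 2, ….
Undoing it on ppkqxjx: p−0=p, p−1=o, k−2=i, q−3=n, x−4=t, j−5=e, x−6=r.

pointer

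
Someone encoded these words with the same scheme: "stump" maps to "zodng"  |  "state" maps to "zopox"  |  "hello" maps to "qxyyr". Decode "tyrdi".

cloud

s(18)→z(25) and t(19)→o(14) fit y≡15x+15 (mod 26); the inverse of 15 mod 26 is 7. Each letter's alphabet position (a=0..z=25) is mapped through 15·x+15 mod 26 — an affine cipher.
Decoding tyrdi: t(19)→7·(19−15)≡2=c; y(24)→7·(24−15)≡11=l; r(17)→7·(17−15)≡14=o; d(3)→7·(3−15)≡20=u; i(8)→7·(8−15)≡3=d (all mod 26).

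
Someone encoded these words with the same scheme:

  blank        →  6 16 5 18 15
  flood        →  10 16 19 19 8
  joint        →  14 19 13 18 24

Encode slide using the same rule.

b is letter #2 and maps to 6: an offset of 4. Each letter is replaced by its alphabet position (a=1..z=26) + 4.
For slide: s=19→23, l=12→16, i=9→13, d=4→8, e=5→9.

23 16 13 8 9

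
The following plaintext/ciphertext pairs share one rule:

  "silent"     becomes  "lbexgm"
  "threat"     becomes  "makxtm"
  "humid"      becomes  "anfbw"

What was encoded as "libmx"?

This is a Caesar cipher with shift 19.
Undoing it on libmx: l−19=s, i−19=p, b−19=i, m−19=t, x−19=e.

spite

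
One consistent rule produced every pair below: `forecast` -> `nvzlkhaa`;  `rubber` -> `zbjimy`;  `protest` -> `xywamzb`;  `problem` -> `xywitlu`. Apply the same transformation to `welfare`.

Shifts by position in forecast: pos 0: f→n (+8), pos 1: o→v (+7), pos 2: r→z (+8), pos 3: e→l (+7) — repeating every 2. It's a Vigenère-style cipher with numeric key [8,7]: position i shifts by key[i mod 2].
Applying it to welfare: w+8=e, e+7=l, l+8=t, f+7=m, a+8=i, r+7=y, e+8=m.

eltmiym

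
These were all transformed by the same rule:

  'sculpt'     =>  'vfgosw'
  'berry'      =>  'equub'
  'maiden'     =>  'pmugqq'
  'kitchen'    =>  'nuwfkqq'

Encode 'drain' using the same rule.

Vowels shift forward by 12 and consonants shift forward by 3.
Applying it to drain: d(cons)+3=g, r(cons)+3=u, a(vowel)+12=m, i(vowel)+12=u, n(cons)+3=q.

gumuq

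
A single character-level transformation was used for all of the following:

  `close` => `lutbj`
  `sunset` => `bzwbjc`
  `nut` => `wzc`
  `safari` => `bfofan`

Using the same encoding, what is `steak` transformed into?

The shift depends on letter class: consonant c→l is +9, but vowel o→t is +5. The rule splits by letter class: vowels +5, consonants +9.
For steak: s(cons)+9=b, t(cons)+9=c, e(vowel)+5=j, a(vowel)+5=f, k(cons)+9=t.

bcjft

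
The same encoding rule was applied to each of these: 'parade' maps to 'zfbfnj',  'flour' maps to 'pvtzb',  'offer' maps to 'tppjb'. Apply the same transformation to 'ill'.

nvv

The shift depends on letter class: consonant p→z is +10, but vowel a→f is +5. Two shifts are in play — +5 for a/e/i/o/u, +10 for every other letter.
On ill: i(vowel)+5=n, l(cons)+10=v, l(cons)+10=v.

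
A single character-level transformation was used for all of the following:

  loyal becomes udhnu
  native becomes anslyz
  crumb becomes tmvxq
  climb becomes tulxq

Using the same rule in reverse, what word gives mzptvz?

l(11)→u(20) and o(14)→d(3) fit y≡3x+13 (mod 26); the inverse of 3 mod 26 is 9. This is an affine cipher: with a=0,…,z=25, each position x becomes (3x+13) mod 26.
Reversing it on mzptvz: m(12)→9·(12−13)≡17=r; z(25)→9·(25−13)≡4=e; p(15)→9·(15−13)≡18=s; t(19)→9·(19−13)≡2=c; v(21)→9·(21−13)≡20=u; z(25)→9·(25−13)≡4=e (all mod 26).

rescue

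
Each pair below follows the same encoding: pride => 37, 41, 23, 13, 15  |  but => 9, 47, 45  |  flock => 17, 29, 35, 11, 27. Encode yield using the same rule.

p(#16)→37 and r(#18)→41: differences scale by 2, so n = 2·pos + 5. The formula is n = 2×(alphabet index, a=1) + 5.
For yield: y=25→55, i=9→23, e=5→15, l=12→29, d=4→13.

55, 23, 15, 29, 13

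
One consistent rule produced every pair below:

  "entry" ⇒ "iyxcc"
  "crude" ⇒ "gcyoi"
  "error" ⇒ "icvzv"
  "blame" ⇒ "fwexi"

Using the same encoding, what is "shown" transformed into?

Shifts by position in entry: pos 0: e→i (+4), pos 1: n→y (+11), pos 2: t→x (+4), pos 3: r→c (+11) — repeating every 2. The shifts repeat in a cycle of length 2: positions 0,1,… shift by +4, +11, then the pattern repeats.
Applying it to shown: s+4=w, h+11=s, o+4=s, w+11=h, n+4=r.

wsshr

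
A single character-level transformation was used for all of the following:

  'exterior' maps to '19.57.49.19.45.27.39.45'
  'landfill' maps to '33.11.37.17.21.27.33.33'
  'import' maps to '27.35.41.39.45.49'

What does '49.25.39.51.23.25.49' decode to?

With a=1..z=26, the number is 2·pos + 9.
Decoding 49.25.39.51.23.25.49: 49→(49−9)÷2=20=t, 25→(25−9)÷2=8=h, 39→(39−9)÷2=15=o, 51→(51−9)÷2=21=u, 23→(23−9)÷2=7=g, 25→(25−9)÷2=8=h, 49→(49−9)÷2=20=t.

thought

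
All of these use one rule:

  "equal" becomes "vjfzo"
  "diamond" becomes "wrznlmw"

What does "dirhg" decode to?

This is the alphabet-reversal cipher (Atbash): a becomes z, b becomes y, etc.
Undoing it on dirhg: d↔w, i↔r, r↔i, h↔s, g↔t.

wrist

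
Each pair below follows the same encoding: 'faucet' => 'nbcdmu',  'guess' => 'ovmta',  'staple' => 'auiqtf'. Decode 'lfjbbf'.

Shifts by position in faucet: pos 0: f→n (+8), pos 1: a→b (+1), pos 2: u→c (+8), pos 3: c→d (+1) — repeating every 2. The shifts repeat in a cycle of length 2: positions 0,1,… shift by +8, +1, then the pattern repeats.
Decoding lfjbbf: l−8=d, f−1=e, j−8=b, b−1=a, b−8=t, f−1=e.

debate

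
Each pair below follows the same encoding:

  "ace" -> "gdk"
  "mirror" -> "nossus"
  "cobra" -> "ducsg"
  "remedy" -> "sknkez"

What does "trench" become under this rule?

The shift depends on letter class: consonant c→d is +1, but vowel a→g is +6. Vowels shift forward by 6 and consonants shift forward by 1.
Applying it to trench: t(cons)+1=u, r(cons)+1=s, e(vowel)+6=k, n(cons)+1=o, c(cons)+1=d, h(cons)+1=i.

uskodi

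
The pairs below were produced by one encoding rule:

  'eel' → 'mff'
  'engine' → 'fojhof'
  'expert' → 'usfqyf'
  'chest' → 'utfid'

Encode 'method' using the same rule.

The word is reversed, then every letter is shifted forward by 1.
On method: reverse → dohtem; then shift: d+1=e, o+1=p, h+1=i, t+1=u, e+1=f, m+1=n.

epiufn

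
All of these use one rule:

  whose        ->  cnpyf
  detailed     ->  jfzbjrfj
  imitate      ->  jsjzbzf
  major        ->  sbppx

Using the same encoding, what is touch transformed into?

zpvin

The shift depends on letter class: consonant w→c is +6, but vowel o→p is +1. The rule splits by letter class: vowels +1, consonants +6.
On touch: t(cons)+6=z, o(vowel)+1=p, u(vowel)+1=v, c(cons)+6=i, h(cons)+6=n.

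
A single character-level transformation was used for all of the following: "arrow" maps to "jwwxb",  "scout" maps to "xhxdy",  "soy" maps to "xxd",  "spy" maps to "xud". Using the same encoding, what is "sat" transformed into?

The shift depends on letter class: consonant r→w is +5, but vowel a→j is +9. The rule splits by letter class: vowels +9, consonants +5.
Applying it to sat: s(cons)+5=x, a(vowel)+9=j, t(cons)+5=y.

xjy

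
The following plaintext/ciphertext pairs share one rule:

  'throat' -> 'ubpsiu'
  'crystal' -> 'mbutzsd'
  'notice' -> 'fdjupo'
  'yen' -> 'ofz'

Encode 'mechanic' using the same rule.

The word is reversed, then every letter is shifted forward by 1.
For mechanic: reverse → cinahcem; then shift: c+1=d, i+1=j, n+1=o, a+1=b, h+1=i, c+1=d, e+1=f, m+1=n.

djobidfn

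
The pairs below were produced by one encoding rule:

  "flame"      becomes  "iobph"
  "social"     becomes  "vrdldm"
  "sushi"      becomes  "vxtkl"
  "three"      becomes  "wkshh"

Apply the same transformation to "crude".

Shifts by position in flame: pos 0: f→i (+3), pos 1: l→o (+3), pos 2: a→b (+1), pos 3: m→p (+3), pos 4: e→h (+3) — repeating every 3. A repeating key of period 3 is used — shifts +3, +3, +1 over and over.
On crude: c+3=f, r+3=u, u+1=v, d+3=g, e+3=h.

fuvgh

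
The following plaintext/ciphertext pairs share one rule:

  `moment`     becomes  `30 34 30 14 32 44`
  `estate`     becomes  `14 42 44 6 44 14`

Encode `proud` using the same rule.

36 40 34 46 12

m(#13)→30 and o(#15)→34: differences scale by 2, so n = 2·pos + 4. With a=1..z=26, the number is 2·pos + 4.
On proud: p=16→36, r=18→40, o=15→34, u=21→46, d=4→12.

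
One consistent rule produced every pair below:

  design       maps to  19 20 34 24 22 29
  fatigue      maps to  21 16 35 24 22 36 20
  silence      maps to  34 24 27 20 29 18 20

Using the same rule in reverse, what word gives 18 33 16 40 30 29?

crayon

d is letter #4 and maps to 19: an offset of 15. Letters become their 1-based position plus 15 (so a→16, b→17, …).
Undoing it on 18 33 16 40 30 29: 18→(18−15)÷1=3=c, 33→(33−15)÷1=18=r, 16→(16−15)÷1=1=a, 40→(40−15)÷1=25=y, 30→(30−15)÷1=15=o, 29→(29−15)÷1=14=n.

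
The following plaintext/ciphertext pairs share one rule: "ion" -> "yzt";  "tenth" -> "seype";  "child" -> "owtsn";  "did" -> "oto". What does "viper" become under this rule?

cpatg

The output letters match the input read backwards, each shifted +11: ion reversed is noi. Two steps: reverse the string, then apply a Caesar shift of +11.
On viper: reverse → repiv; then shift: r+11=c, e+11=p, p+11=a, i+11=t, v+11=g.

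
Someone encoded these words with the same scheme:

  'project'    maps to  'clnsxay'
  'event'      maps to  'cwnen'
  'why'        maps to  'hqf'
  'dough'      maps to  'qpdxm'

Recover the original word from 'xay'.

pro

The output letters match the input read backwards, each shifted +9: project reversed is tcejorp. The word is reversed, then every letter is shifted forward by 9.
Undoing it on xay: shift back: x−9=o, a−9=r, y−9=p → orp; then reverse → pro.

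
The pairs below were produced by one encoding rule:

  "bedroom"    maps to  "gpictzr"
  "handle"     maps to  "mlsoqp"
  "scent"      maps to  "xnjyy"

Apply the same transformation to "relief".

wpqtjq

Shifts by position in bedroom: pos 0: b→g (+5), pos 1: e→p (+11), pos 2: d→i (+5), pos 3: r→c (+11) — repeating every 2. A repeating key of period 2 is used — shifts +5, +11 over and over.
On relief: r+5=w, e+11=p, l+5=q, i+11=t, e+5=j, f+11=q.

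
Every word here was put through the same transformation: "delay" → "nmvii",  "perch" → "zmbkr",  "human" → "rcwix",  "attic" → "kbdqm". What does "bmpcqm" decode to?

Shifts by position in delay: pos 0: d→n (+10), pos 1: e→m (+8), pos 2: l→v (+10), pos 3: a→i (+8) — repeating every 2. A repeating key of period 2 is used — shifts +10, +8 over and over.
Decoding bmpcqm: b−10=r, m−8=e, p−10=f, c−8=u, q−10=g, m−8=e.

refuge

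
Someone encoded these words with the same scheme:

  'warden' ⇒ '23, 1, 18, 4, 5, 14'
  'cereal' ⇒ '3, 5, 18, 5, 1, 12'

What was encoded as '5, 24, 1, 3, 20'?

exact

Letters become their 1-indexed alphabet positions: a=1 … z=26.
Reversing it on 5, 24, 1, 3, 20: 5=e, 24=x, 1=a, 3=c, 20=t.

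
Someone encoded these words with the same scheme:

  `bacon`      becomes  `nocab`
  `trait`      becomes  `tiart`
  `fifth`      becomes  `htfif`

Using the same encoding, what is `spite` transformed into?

etips

The output letters match the input read backwards: bacon reversed is nocab. The word is simply reversed.
For spite: reverse → etips.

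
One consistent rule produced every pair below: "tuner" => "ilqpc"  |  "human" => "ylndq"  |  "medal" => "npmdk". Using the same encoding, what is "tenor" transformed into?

ipqtc

t(19)→i(8) and u(20)→l(11) fit y≡3x+3 (mod 26); the inverse of 3 mod 26 is 9. Each letter's alphabet position (a=0..z=25) is mapped through 3·x+3 mod 26 — an affine cipher.
For tenor: t(19)→3·19+3≡8=i; e(4)→3·4+3≡15=p; n(13)→3·13+3≡16=q; o(14)→3·14+3≡19=t; r(17)→3·17+3≡2=c (all mod 26).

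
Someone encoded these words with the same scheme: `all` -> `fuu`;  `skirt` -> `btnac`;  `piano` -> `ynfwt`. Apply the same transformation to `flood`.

outtm

The shift depends on letter class: consonant l→u is +9, but vowel a→f is +5. Two shifts are in play — +5 for a/e/i/o/u, +9 for every other letter.
On flood: f(cons)+9=o, l(cons)+9=u, o(vowel)+5=t, o(vowel)+5=t, d(cons)+9=m.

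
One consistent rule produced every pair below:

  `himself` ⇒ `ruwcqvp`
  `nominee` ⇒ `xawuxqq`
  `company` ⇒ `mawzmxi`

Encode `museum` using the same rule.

The shift depends on letter class: consonant h→r is +10, but vowel i→u is +12. The rule splits by letter class: vowels +12, consonants +10.
On museum: m(cons)+10=w, u(vowel)+12=g, s(cons)+10=c, e(vowel)+12=q, u(vowel)+12=g, m(cons)+10=w.

wgcqgw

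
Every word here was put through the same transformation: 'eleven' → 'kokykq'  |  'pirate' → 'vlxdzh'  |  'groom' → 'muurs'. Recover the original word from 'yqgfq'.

Shifts by position in eleven: pos 0: e→k (+6), pos 1: l→o (+3), pos 2: e→k (+6), pos 3: v→y (+3) — repeating every 2. It's a Vigenère-style cipher with numeric key [6,3]: position i shifts by key[i mod 2].
Reversing it on yqgfq: y−6=s, q−3=n, g−6=a, f−3=c, q−6=k.

snack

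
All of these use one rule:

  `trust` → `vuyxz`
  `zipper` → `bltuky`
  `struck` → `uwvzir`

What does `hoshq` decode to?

flock

In trust: t→v is +2, r→u is +3, u→y is +4, s→x is +5 — the shift increases by 1 each position. The shift increases by 1 at each position, starting from +2: 2, 3, 4, ….
Undoing it on hoshq: h−2=f, o−3=l, s−4=o, h−5=c, q−6=k.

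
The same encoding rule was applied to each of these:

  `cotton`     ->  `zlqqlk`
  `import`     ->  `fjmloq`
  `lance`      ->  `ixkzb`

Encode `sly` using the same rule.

This is a Caesar cipher with shift 23.
On sly: s+23=p, l+23=i, y+23=v.

piv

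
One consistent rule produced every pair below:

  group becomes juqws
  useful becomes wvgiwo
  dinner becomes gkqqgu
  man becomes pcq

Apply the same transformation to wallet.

The shift depends on letter class: consonant g→j is +3, but vowel o→q is +2. Vowels shift forward by 2 and consonants shift forward by 3.
On wallet: w(cons)+3=z, a(vowel)+2=c, l(cons)+3=o, l(cons)+3=o, e(vowel)+2=g, t(cons)+3=w.

zcoogw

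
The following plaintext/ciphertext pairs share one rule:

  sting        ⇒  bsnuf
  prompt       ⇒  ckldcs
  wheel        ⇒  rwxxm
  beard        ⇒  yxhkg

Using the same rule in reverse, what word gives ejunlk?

junior

s(18)→b(1) and t(19)→s(18) fit y≡17x+7 (mod 26); the inverse of 17 mod 26 is 23. Each letter's alphabet position (a=0..z=25) is mapped through 17·x+7 mod 26 — an affine cipher.
Reversing it on ejunlk: e(4)→23·(4−7)≡9=j; j(9)→23·(9−7)≡20=u; u(20)→23·(20−7)≡13=n; n(13)→23·(13−7)≡8=i; l(11)→23·(11−7)≡14=o; k(10)→23·(10−7)≡17=r (all mod 26).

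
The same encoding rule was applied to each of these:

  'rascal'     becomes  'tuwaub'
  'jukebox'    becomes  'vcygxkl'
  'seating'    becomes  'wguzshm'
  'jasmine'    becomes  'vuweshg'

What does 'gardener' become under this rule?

Treating letters as 0–25, the rule is x ↦ 3x + 20 (mod 26).
On gardener: g(6)→3·6+20≡12=m; a(0)→3·0+20≡20=u; r(17)→3·17+20≡19=t; d(3)→3·3+20≡3=d; e(4)→3·4+20≡6=g; n(13)→3·13+20≡7=h; e(4)→3·4+20≡6=g; r(17)→3·17+20≡19=t (all mod 26).

mutdghgt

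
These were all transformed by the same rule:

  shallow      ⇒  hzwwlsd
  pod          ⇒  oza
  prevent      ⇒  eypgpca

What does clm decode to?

The output letters match the input read backwards, each shifted +11: shallow reversed is wollahs. The word is reversed, then every letter is shifted forward by 11.
Undoing it on clm: shift back: c−11=r, l−11=a, m−11=b → rab; then reverse → bar.

bar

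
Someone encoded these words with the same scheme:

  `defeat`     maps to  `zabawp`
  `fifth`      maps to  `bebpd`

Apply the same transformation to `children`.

ydehznaj

Compare letters: d→z is +22, e→a is +22, f→b is +22 — a constant shift. Every letter moves 22 places later in the alphabet, wrapping around z→a.
For children: c+22=y, h+22=d, i+22=e, l+22=h, d+22=z, r+22=n, e+22=a, n+22=j.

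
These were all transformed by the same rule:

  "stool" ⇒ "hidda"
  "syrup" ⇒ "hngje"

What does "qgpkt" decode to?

brave

Every letter moves 15 places later in the alphabet, wrapping around z→a.
Decoding qgpkt: q−15=b, g−15=r, p−15=a, k−15=v, t−15=e.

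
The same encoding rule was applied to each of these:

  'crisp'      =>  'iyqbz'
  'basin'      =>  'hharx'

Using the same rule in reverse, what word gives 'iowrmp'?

Each letter shifts forward by (position + 6), i.e. 6, 7, 8, … — the shift grows by one for each successive letter.
Decoding iowrmp: i−6=c, o−7=h, w−8=o, r−9=i, m−10=c, p−11=e.

choice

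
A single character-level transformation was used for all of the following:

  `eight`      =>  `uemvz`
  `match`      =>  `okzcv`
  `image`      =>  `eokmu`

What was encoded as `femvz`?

light

Treating letters as 0–25, the rule is x ↦ 9x + 10 (mod 26).
Undoing it on femvz: f(5)→3·(5−10)≡11=l; e(4)→3·(4−10)≡8=i; m(12)→3·(12−10)≡6=g; v(21)→3·(21−10)≡7=h; z(25)→3·(25−10)≡19=t (all mod 26).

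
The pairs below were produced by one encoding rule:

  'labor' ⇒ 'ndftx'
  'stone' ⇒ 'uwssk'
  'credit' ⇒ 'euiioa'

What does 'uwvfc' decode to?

straw

In labor: l→n is +2, a→d is +3, b→f is +4, o→t is +5 — the shift increases by 1 each position. The shift increases by 1 at each position, starting from +2: 2, 3, 4, ….
Decoding uwvfc: u−2=s, w−3=t, v−4=r, f−5=a, c−6=w.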